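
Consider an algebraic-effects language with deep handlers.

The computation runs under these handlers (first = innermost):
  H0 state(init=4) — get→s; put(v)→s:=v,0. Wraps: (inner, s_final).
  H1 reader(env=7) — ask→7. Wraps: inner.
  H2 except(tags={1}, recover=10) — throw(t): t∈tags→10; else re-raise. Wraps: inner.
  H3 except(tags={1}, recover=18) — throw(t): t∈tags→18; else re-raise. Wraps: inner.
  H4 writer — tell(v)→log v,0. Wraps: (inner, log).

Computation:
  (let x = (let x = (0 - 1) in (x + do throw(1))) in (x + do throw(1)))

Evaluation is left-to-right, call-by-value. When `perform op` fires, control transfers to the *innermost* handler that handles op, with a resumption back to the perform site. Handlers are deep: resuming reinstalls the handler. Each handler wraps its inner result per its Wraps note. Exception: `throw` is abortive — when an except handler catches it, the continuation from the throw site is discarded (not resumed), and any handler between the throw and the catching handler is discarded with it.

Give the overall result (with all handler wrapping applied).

Answer: (10, ())

Step-by-step:
throw(1) @ H2 caught ⇒ 10
H3 returns 10
H4 returns (10, ())
= (10, ())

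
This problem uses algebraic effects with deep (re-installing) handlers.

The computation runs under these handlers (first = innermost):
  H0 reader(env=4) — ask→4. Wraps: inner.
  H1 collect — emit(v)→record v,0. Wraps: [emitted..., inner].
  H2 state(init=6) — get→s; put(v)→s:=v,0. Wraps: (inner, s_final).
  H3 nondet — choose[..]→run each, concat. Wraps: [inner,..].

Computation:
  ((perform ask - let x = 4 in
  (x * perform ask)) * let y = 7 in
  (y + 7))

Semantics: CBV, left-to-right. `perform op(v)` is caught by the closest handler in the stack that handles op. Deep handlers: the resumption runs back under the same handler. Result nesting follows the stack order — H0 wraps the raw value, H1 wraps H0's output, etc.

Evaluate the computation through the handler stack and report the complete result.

Answer: [([-168], 6)]

Step-by-step:
ask @ H0 ⇒ 4
ask @ H0 ⇒ 4
H0 returns -168
H1 returns [-168]
H2 returns ([-168], 6)
H3 returns [([-168], 6)]
= [([-168], 6)]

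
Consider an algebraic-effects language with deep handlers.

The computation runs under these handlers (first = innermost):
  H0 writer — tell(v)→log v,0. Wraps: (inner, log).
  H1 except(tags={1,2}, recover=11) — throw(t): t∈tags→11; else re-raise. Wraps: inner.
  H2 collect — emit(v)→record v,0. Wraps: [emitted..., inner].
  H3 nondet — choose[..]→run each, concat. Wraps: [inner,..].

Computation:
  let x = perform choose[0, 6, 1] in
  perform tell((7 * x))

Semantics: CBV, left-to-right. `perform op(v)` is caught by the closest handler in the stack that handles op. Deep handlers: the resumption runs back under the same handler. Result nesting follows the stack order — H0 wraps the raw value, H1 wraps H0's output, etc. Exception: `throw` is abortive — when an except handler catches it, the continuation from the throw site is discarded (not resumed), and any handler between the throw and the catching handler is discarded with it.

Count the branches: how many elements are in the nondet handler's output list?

Answer: 3

Evaluation trace:
choose[0, 6, 1] @ H3
  branch[0] choose=0:
    tell(0) @ H0 ⇒ log+=0
    H0 returns (0, (0))
    H1 returns (0, (0))
    H2 returns [(0, (0))]
    H3 returns [[(0, (0))]]
  branch[1] choose=6:
    tell(42) @ H0 ⇒ log+=42
    H0 returns (0, (42))
    H1 returns (0, (42))
    H2 returns [(0, (42))]
    H3 returns [[(0, (42))]]
  branch[2] choose=1:
    tell(7) @ H0 ⇒ log+=7
    H0 returns (0, (7))
    H1 returns (0, (7))
    H2 returns [(0, (7))]
    H3 returns [[(0, (7))]]
= [[(0, (0))], [(0, (42))], [(0, (7))]]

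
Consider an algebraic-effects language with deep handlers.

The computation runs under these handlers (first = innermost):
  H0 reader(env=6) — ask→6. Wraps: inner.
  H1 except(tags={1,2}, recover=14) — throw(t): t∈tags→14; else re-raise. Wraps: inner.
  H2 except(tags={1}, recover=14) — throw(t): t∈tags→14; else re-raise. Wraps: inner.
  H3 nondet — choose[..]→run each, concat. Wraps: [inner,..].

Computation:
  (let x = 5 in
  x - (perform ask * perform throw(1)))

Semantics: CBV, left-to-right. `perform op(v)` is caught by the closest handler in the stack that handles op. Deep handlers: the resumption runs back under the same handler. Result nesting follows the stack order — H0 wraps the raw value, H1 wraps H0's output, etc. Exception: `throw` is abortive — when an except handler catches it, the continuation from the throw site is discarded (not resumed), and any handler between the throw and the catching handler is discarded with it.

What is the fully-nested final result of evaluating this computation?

Evaluation trace:
ask @ H0 ⇒ 6
throw(1) @ H1 caught ⇒ 14
H2 returns 14
H3 returns [14]
= [14]

Answer: [14]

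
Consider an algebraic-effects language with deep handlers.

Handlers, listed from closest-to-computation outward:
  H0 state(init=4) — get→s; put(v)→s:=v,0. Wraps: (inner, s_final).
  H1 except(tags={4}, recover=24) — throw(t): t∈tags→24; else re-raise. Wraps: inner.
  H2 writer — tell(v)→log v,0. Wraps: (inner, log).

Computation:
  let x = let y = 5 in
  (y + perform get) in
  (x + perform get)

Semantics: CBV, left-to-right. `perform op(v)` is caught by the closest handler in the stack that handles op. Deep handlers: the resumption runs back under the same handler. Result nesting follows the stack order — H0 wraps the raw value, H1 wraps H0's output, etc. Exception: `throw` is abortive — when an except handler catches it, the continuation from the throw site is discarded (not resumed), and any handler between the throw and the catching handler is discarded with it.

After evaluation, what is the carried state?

Answer: 4

Evaluation trace:
get @ H0 ⇒ 4
get @ H0 ⇒ 4
H0 returns (13, 4)
H1 returns (13, 4)
H2 returns ((13, 4), ())
= ((13, 4), ())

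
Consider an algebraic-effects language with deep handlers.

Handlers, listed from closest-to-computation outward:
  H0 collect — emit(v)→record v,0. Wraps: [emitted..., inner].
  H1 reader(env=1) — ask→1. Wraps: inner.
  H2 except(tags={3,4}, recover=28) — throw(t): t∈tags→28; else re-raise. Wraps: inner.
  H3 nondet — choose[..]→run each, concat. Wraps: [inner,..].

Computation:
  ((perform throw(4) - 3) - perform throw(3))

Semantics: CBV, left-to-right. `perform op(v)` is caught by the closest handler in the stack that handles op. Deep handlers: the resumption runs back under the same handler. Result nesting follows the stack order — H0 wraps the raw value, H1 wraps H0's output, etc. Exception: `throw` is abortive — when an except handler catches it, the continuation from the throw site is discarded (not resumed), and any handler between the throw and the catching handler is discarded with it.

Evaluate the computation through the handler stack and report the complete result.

Working:
throw(4) @ H2 caught ⇒ 28
H3 returns [28]
= [28]

Answer: [28]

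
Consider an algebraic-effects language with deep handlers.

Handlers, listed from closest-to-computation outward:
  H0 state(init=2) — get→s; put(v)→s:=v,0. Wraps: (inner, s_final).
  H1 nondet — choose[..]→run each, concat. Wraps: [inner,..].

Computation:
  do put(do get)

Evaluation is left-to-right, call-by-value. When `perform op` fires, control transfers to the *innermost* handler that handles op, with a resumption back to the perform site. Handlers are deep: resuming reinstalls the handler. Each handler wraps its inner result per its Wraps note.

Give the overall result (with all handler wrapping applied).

Working:
get @ H0 ⇒ 2
put(2) @ H0 ⇒ s:=2
H0 returns (0, 2)
H1 returns [(0, 2)]
= [(0, 2)]

Answer: [(0, 2)]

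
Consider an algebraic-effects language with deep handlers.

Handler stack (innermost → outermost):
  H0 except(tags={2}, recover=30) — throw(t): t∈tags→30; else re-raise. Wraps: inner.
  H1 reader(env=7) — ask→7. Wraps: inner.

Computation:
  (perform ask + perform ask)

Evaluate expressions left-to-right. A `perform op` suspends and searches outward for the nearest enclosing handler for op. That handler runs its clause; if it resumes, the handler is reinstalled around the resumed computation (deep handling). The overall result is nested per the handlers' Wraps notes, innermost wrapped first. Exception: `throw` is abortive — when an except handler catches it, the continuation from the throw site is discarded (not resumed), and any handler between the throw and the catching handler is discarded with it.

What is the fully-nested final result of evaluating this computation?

Answer: 14

Step-by-step:
ask @ H1 ⇒ 7
ask @ H1 ⇒ 7
H0 returns 14
H1 returns 14
= 14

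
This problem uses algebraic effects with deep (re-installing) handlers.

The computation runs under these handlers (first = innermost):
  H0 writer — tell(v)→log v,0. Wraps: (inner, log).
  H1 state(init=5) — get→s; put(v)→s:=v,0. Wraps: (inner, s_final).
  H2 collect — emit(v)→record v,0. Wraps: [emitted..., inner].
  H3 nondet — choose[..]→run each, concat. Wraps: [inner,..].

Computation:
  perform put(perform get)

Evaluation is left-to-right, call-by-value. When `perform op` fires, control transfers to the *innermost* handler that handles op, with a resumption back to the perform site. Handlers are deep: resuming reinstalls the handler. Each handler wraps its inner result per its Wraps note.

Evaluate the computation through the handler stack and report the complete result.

Answer: [[((0, ()), 5)]]

Working:
get @ H1 ⇒ 5
put(5) @ H1 ⇒ s:=5
H0 returns (0, ())
H1 returns ((0, ()), 5)
H2 returns [((0, ()), 5)]
H3 returns [[((0, ()), 5)]]
= [[((0, ()), 5)]]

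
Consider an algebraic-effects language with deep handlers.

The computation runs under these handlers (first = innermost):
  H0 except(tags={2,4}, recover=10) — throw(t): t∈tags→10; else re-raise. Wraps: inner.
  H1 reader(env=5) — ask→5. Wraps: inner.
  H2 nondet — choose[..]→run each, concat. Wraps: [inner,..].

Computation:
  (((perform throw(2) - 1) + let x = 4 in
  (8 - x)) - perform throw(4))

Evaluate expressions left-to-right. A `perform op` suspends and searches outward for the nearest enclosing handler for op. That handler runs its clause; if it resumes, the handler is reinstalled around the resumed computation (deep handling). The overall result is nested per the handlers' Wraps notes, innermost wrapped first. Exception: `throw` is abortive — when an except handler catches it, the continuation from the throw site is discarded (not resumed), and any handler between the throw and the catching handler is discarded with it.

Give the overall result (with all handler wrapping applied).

Answer: [10]

Working:
throw(2) @ H0 caught ⇒ 10
H1 returns 10
H2 returns [10]
= [10]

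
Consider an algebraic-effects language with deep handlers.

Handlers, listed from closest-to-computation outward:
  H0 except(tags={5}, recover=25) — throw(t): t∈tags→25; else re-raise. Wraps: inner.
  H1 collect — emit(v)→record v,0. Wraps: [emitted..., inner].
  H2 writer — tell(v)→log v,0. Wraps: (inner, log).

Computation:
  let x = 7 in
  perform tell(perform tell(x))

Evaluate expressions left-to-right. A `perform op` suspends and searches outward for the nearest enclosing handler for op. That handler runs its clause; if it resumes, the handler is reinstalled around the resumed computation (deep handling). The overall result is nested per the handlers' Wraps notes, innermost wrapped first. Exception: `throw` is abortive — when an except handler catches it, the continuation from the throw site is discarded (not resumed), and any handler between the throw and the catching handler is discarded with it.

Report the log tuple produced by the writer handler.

Step-by-step:
tell(7) @ H2 ⇒ log+=7
tell(0) @ H2 ⇒ log+=0
H0 returns 0
H1 returns [0]
H2 returns ([0], (7, 0))
= ([0], (7, 0))

Answer: (7, 0)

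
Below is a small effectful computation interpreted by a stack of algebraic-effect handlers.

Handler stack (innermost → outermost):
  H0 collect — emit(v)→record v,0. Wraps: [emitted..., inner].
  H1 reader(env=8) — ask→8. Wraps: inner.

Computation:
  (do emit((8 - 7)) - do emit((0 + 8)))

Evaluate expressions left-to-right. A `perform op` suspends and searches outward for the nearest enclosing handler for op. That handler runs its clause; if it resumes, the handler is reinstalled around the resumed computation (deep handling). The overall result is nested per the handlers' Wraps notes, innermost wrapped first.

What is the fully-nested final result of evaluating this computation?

Answer: [1, 8, 0]

Evaluation trace:
emit(1) @ H0 ⇒ out+=1
emit(8) @ H0 ⇒ out+=8
H0 returns [1, 8, 0]
H1 returns [1, 8, 0]
= [1, 8, 0]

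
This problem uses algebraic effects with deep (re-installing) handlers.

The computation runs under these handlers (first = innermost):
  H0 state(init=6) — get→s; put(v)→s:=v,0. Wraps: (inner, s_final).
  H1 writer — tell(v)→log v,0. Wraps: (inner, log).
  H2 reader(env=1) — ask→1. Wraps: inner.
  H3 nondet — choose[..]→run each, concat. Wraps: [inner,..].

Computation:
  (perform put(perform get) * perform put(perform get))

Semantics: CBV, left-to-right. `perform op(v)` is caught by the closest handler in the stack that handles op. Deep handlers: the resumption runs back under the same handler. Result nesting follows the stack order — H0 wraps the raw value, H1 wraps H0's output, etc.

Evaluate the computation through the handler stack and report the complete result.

Answer: [((0, 6), ())]

Evaluation trace:
get @ H0 ⇒ 6
put(6) @ H0 ⇒ s:=6
get @ H0 ⇒ 6
put(6) @ H0 ⇒ s:=6
H0 returns (0, 6)
H1 returns ((0, 6), ())
H2 returns ((0, 6), ())
H3 returns [((0, 6), ())]
= [((0, 6), ())]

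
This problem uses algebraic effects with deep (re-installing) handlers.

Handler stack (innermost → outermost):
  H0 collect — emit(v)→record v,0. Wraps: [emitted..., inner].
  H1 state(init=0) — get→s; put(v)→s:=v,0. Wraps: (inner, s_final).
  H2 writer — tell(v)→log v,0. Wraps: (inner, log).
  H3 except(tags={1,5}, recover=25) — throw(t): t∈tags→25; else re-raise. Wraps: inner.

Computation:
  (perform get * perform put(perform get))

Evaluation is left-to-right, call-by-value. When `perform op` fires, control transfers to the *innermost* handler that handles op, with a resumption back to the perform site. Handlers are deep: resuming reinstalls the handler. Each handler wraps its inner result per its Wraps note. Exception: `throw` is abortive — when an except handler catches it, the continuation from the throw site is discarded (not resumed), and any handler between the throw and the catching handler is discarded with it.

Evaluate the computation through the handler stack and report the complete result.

Evaluation trace:
get @ H1 ⇒ 0
get @ H1 ⇒ 0
put(0) @ H1 ⇒ s:=0
H0 returns [0]
H1 returns ([0], 0)
H2 returns (([0], 0), ())
H3 returns (([0], 0), ())
= (([0], 0), ())

Answer: (([0], 0), ())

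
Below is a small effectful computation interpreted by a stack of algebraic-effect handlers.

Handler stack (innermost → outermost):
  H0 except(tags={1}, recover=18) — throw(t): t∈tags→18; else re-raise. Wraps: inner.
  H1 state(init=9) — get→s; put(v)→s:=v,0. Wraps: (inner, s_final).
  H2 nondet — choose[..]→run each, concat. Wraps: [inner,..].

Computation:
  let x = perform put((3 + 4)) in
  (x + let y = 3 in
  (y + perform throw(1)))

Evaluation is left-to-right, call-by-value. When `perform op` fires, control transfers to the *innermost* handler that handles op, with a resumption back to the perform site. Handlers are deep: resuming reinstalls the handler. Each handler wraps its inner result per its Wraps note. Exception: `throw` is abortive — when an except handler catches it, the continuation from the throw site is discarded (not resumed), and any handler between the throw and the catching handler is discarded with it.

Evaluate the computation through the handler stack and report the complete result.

Evaluation trace:
put(7) @ H1 ⇒ s:=7
throw(1) @ H0 caught ⇒ 18
H1 returns (18, 7)
H2 returns [(18, 7)]
= [(18, 7)]

Answer: [(18, 7)]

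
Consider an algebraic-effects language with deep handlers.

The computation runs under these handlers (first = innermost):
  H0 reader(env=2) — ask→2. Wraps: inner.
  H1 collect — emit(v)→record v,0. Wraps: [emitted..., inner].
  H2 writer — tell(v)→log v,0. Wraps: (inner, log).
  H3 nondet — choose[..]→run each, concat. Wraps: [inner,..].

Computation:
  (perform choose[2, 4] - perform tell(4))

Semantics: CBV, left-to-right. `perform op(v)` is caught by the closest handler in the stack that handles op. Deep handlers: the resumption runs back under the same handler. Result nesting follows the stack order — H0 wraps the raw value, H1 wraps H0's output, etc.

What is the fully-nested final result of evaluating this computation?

Answer: [([2], (4)), ([4], (4))]

Step-by-step:
choose[2, 4] @ H3
  branch[0] choose=2:
    tell(4) @ H2 ⇒ log+=4
    H0 returns 2
    H1 returns [2]
    H2 returns ([2], (4))
    H3 returns [([2], (4))]
  branch[1] choose=4:
    tell(4) @ H2 ⇒ log+=4
    H0 returns 4
    H1 returns [4]
    H2 returns ([4], (4))
    H3 returns [([4], (4))]
= [([2], (4)), ([4], (4))]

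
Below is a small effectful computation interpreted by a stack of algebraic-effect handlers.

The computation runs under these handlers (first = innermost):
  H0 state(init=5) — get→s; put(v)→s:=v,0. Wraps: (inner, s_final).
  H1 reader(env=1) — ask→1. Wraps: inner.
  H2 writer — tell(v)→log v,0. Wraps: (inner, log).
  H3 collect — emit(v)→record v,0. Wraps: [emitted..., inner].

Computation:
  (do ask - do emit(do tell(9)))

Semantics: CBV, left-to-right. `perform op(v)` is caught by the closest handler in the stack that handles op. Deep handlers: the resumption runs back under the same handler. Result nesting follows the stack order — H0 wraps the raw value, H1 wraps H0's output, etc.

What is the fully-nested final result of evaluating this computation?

Answer: [0, ((1, 5), (9))]

Evaluation trace:
ask @ H1 ⇒ 1
tell(9) @ H2 ⇒ log+=9
emit(0) @ H3 ⇒ out+=0
H0 returns (1, 5)
H1 returns (1, 5)
H2 returns ((1, 5), (9))
H3 returns [0, ((1, 5), (9))]
= [0, ((1, 5), (9))]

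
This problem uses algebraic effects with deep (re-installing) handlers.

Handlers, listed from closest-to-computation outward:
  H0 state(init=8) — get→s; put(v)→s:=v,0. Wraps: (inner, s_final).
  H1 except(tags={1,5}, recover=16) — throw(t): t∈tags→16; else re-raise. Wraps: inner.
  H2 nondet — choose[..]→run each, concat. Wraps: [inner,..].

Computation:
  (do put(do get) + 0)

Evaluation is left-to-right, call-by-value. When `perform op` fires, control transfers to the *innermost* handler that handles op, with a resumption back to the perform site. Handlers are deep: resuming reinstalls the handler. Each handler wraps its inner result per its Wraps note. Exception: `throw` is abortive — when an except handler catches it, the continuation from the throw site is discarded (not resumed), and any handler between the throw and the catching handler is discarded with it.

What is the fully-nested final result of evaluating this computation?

Answer: [(0, 8)]

Evaluation trace:
get @ H0 ⇒ 8
put(8) @ H0 ⇒ s:=8
H0 returns (0, 8)
H1 returns (0, 8)
H2 returns [(0, 8)]
= [(0, 8)]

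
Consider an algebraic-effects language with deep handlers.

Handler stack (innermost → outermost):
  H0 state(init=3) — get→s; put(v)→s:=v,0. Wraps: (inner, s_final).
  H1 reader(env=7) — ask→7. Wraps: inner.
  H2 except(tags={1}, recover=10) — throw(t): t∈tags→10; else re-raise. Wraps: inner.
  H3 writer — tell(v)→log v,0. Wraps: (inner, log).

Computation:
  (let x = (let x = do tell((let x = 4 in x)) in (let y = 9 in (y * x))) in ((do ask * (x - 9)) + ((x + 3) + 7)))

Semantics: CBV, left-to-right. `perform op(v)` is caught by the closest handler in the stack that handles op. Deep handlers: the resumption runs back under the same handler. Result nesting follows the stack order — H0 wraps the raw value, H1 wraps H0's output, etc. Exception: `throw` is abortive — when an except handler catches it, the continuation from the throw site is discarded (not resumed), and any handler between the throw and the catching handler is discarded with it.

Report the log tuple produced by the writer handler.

Evaluation trace:
tell(4) @ H3 ⇒ log+=4
ask @ H1 ⇒ 7
H0 returns (-53, 3)
H1 returns (-53, 3)
H2 returns (-53, 3)
H3 returns ((-53, 3), (4))
= ((-53, 3), (4))

Answer: (4)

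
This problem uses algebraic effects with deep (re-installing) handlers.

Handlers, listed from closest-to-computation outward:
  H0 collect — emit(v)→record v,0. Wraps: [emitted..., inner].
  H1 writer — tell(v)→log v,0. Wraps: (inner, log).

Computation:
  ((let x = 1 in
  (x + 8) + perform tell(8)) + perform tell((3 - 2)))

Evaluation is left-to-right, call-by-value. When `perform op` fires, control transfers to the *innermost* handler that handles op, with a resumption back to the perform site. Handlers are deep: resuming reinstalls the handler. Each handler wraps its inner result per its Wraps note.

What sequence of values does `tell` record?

Evaluation trace:
tell(8) @ H1 ⇒ log+=8
tell(1) @ H1 ⇒ log+=1
H0 returns [9]
H1 returns ([9], (8, 1))
= ([9], (8, 1))

Answer: (8, 1)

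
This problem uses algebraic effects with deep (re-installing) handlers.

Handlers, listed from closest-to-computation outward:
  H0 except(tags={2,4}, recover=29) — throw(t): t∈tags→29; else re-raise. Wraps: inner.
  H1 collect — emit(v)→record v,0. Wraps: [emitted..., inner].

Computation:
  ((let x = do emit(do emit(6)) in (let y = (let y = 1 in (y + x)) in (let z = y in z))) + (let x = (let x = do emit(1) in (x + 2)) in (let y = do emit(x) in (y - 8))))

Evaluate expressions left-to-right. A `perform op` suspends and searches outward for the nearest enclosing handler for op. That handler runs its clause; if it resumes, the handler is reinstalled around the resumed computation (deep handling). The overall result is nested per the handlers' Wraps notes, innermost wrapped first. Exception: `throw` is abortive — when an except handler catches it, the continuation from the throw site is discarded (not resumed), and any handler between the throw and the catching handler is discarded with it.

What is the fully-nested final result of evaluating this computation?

Answer: [6, 0, 1, 2, -7]

Working:
emit(6) @ H1 ⇒ out+=6
emit(0) @ H1 ⇒ out+=0
emit(1) @ H1 ⇒ out+=1
emit(2) @ H1 ⇒ out+=2
H0 returns -7
H1 returns [6, 0, 1, 2, -7]
= [6, 0, 1, 2, -7]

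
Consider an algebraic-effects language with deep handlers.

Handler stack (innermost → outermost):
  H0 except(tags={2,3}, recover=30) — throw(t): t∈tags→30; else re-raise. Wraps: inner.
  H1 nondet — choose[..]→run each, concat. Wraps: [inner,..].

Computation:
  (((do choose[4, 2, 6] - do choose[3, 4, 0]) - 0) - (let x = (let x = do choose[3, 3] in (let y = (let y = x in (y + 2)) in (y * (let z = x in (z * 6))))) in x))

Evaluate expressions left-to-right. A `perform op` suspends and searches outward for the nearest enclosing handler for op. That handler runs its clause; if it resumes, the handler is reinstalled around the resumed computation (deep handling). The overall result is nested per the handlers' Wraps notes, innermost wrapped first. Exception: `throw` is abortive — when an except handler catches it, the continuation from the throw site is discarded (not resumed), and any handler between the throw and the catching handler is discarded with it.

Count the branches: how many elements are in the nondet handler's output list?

Step-by-step:
choose[4, 2, 6] @ H1
  branch[0] choose=4:
    choose[3, 4, 0] @ H1
      branch[0] choose=3:
        choose[3, 3] @ H1
          branch[0] choose=3:
            H0 returns -89
            H1 returns [-89]
          branch[1] choose=3:
            H0 returns -89
            H1 returns [-89]
      branch[1] choose=4:
        choose[3, 3] @ H1
          branch[0] choose=3:
            H0 returns -90
            H1 returns [-90]
          branch[1] choose=3:
            H0 returns -90
            H1 returns [-90]
      branch[2] choose=0:
        choose[3, 3] @ H1
          branch[0] choose=3:
            H0 returns -86
            H1 returns [-86]
          branch[1] choose=3:
            H0 returns -86
            H1 returns [-86]
  branch[1] choose=2:
    choose[3, 4, 0] @ H1
      branch[0] choose=3:
        choose[3, 3] @ H1
          branch[0] choose=3:
            H0 returns -91
            H1 returns [-91]
          branch[1] choose=3:
            H0 returns -91
            H1 returns [-91]
      branch[1] choose=4:
        choose[3, 3] @ H1
          branch[0] choose=3:
            H0 returns -92
            H1 returns [-92]
          branch[1] choose=3:
            H0 returns -92
            H1 returns [-92]
      branch[2] choose=0:
        choose[3, 3] @ H1
          branch[0] choose=3:
            H0 returns -88
            H1 returns [-88]
          branch[1] choose=3:
            H0 returns -88
            H1 returns [-88]
  branch[2] choose=6:
    choose[3, 4, 0] @ H1
      branch[0] choose=3:
        choose[3, 3] @ H1
          branch[0] choose=3:
            H0 returns -87
            H1 returns [-87]
          branch[1] choose=3:
            H0 returns -87
            H1 returns [-87]
      branch[1] choose=4:
        choose[3, 3] @ H1
          branch[0] choose=3:
            H0 returns -88
            H1 returns [-88]
          branch[1] choose=3:
            H0 returns -88
            H1 returns [-88]
      branch[2] choose=0:
        choose[3, 3] @ H1
          branch[0] choose=3:
            H0 returns -84
            H1 returns [-84]
          branch[1] choose=3:
            H0 returns -84
            H1 returns [-84]
= [-89, -89, -90, -90, -86, -86, -91, -91, -92, -92, -88, -88, -87, -87, -88, -88, -84, -84]

Answer: 18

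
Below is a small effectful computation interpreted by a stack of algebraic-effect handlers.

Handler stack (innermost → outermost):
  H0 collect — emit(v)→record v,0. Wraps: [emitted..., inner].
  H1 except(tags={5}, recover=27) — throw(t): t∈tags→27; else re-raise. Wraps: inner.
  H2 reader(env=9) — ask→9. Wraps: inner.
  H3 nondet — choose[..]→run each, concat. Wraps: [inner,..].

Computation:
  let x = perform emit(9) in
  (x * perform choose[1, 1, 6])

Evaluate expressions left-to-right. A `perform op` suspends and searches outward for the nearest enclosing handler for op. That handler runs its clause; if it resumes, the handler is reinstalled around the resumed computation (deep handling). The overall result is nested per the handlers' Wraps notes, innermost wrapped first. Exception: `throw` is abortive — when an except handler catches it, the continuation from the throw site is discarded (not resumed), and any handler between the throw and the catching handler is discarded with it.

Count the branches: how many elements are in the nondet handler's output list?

Evaluation trace:
emit(9) @ H0 ⇒ out+=9
choose[1, 1, 6] @ H3
  branch[0] choose=1:
    H0 returns [9, 0]
    H1 returns [9, 0]
    H2 returns [9, 0]
    H3 returns [[9, 0]]
  branch[1] choose=1:
    H0 returns [9, 0]
    H1 returns [9, 0]
    H2 returns [9, 0]
    H3 returns [[9, 0]]
  branch[2] choose=6:
    H0 returns [9, 0]
    H1 returns [9, 0]
    H2 returns [9, 0]
    H3 returns [[9, 0]]
= [[9, 0], [9, 0], [9, 0]]

Answer: 3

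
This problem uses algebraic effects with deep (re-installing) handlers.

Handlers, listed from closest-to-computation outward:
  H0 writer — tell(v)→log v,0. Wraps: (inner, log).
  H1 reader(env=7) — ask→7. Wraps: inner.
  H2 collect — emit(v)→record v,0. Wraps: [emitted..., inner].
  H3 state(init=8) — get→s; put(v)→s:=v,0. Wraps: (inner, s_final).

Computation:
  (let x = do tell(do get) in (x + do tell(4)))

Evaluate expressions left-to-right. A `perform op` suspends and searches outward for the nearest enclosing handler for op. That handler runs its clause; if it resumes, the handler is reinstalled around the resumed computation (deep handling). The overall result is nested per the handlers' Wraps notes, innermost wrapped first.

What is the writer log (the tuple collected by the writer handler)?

Working:
get @ H3 ⇒ 8
tell(8) @ H0 ⇒ log+=8
tell(4) @ H0 ⇒ log+=4
H0 returns (0, (8, 4))
H1 returns (0, (8, 4))
H2 returns [(0, (8, 4))]
H3 returns ([(0, (8, 4))], 8)
= ([(0, (8, 4))], 8)

Answer: (8, 4)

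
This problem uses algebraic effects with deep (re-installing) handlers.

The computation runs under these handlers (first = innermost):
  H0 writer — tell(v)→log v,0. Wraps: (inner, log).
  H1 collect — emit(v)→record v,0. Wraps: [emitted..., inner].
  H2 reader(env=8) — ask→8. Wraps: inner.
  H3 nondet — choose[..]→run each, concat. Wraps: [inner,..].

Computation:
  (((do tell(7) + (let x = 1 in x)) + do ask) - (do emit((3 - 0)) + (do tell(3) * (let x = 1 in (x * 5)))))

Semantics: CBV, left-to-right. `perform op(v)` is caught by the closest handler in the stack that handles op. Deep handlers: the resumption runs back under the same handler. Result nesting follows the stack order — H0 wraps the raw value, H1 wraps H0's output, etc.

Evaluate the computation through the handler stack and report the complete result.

Evaluation trace:
tell(7) @ H0 ⇒ log+=7
ask @ H2 ⇒ 8
emit(3) @ H1 ⇒ out+=3
tell(3) @ H0 ⇒ log+=3
H0 returns (9, (7, 3))
H1 returns [3, (9, (7, 3))]
H2 returns [3, (9, (7, 3))]
H3 returns [[3, (9, (7, 3))]]
= [[3, (9, (7, 3))]]

Answer: [[3, (9, (7, 3))]]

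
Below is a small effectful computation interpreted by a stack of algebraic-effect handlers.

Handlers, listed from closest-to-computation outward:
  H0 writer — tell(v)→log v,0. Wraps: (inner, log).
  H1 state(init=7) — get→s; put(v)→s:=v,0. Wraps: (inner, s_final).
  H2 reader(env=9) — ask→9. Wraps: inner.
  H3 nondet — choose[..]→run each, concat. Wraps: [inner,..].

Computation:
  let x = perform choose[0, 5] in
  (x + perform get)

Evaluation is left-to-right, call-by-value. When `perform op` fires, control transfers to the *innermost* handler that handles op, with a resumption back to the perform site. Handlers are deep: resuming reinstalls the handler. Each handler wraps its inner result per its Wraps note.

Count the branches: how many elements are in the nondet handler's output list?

Answer: 2

Step-by-step:
choose[0, 5] @ H3
  branch[0] choose=0:
    get @ H1 ⇒ 7
    H0 returns (7, ())
    H1 returns ((7, ()), 7)
    H2 returns ((7, ()), 7)
    H3 returns [((7, ()), 7)]
  branch[1] choose=5:
    get @ H1 ⇒ 7
    H0 returns (12, ())
    H1 returns ((12, ()), 7)
    H2 returns ((12, ()), 7)
    H3 returns [((12, ()), 7)]
= [((7, ()), 7), ((12, ()), 7)]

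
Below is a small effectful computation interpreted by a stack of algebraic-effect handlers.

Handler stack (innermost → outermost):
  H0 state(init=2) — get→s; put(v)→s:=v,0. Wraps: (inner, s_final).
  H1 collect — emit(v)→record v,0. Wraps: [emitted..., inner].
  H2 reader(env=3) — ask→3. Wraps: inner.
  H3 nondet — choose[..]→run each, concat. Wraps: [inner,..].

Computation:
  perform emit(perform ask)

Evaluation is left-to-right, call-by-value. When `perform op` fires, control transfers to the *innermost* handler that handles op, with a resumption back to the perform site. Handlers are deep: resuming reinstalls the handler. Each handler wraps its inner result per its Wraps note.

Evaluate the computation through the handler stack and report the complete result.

Answer: [[3, (0, 2)]]

Working:
ask @ H2 ⇒ 3
emit(3) @ H1 ⇒ out+=3
H0 returns (0, 2)
H1 returns [3, (0, 2)]
H2 returns [3, (0, 2)]
H3 returns [[3, (0, 2)]]
= [[3, (0, 2)]]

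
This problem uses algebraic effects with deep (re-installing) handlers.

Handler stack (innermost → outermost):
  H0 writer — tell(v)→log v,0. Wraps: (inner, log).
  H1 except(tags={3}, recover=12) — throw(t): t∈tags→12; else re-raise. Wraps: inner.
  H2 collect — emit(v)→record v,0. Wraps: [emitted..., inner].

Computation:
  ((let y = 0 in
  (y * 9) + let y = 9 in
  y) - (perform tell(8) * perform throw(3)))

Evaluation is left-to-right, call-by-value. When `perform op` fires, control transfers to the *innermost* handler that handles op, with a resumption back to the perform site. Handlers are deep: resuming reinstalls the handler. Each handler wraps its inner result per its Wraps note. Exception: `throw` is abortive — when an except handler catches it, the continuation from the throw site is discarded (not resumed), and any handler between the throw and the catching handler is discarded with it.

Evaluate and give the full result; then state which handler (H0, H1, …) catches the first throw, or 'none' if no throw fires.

Step-by-step:
tell(8) @ H0 ⇒ log+=8
throw(3) @ H1 caught ⇒ 12
H2 returns [12]
= [12]

Answer: [12] ; first throw caught by: H1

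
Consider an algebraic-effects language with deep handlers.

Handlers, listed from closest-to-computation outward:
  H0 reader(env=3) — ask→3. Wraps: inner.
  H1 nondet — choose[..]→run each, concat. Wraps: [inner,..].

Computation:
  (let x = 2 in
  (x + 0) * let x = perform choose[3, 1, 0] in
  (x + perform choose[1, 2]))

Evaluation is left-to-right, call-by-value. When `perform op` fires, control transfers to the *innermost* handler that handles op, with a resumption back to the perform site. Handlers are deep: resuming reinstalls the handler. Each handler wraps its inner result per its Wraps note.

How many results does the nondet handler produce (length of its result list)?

Evaluation trace:
choose[3, 1, 0] @ H1
  branch[0] choose=3:
    choose[1, 2] @ H1
      branch[0] choose=1:
        H0 returns 8
        H1 returns [8]
      branch[1] choose=2:
        H0 returns 10
        H1 returns [10]
  branch[1] choose=1:
    choose[1, 2] @ H1
      branch[0] choose=1:
        H0 returns 4
        H1 returns [4]
      branch[1] choose=2:
        H0 returns 6
        H1 returns [6]
  branch[2] choose=0:
    choose[1, 2] @ H1
      branch[0] choose=1:
        H0 returns 2
        H1 returns [2]
      branch[1] choose=2:
        H0 returns 4
        H1 returns [4]
= [8, 10, 4, 6, 2, 4]

Answer: 6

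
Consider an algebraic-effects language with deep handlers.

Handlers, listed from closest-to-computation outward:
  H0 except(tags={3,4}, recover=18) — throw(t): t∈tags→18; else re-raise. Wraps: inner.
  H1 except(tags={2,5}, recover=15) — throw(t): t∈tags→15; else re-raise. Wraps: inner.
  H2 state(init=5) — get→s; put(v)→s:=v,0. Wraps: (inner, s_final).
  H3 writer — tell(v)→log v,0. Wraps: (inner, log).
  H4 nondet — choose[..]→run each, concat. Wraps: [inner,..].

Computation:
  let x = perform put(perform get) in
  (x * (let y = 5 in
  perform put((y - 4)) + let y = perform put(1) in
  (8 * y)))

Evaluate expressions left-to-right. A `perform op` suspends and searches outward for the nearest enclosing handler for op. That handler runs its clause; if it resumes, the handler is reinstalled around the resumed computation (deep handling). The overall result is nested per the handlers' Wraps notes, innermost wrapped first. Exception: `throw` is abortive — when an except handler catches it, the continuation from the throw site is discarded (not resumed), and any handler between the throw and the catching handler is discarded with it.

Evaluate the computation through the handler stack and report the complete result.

Evaluation trace:
get @ H2 ⇒ 5
put(5) @ H2 ⇒ s:=5
put(1) @ H2 ⇒ s:=1
put(1) @ H2 ⇒ s:=1
H0 returns 0
H1 returns 0
H2 returns (0, 1)
H3 returns ((0, 1), ())
H4 returns [((0, 1), ())]
= [((0, 1), ())]

Answer: [((0, 1), ())]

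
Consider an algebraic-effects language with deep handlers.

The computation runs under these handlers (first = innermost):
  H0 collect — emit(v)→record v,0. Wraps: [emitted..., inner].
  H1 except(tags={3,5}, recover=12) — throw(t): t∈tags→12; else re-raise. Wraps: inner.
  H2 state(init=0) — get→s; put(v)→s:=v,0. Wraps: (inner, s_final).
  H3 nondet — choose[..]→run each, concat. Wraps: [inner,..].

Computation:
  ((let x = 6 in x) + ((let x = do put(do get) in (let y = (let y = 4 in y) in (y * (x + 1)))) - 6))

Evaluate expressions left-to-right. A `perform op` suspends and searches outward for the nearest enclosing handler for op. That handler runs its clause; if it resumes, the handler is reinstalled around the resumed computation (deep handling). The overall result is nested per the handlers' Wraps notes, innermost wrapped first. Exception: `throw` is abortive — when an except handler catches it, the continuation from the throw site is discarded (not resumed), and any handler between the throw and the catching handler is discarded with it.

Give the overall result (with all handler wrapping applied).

Answer: [([4], 0)]

Evaluation trace:
get @ H2 ⇒ 0
put(0) @ H2 ⇒ s:=0
H0 returns [4]
H1 returns [4]
H2 returns ([4], 0)
H3 returns [([4], 0)]
= [([4], 0)]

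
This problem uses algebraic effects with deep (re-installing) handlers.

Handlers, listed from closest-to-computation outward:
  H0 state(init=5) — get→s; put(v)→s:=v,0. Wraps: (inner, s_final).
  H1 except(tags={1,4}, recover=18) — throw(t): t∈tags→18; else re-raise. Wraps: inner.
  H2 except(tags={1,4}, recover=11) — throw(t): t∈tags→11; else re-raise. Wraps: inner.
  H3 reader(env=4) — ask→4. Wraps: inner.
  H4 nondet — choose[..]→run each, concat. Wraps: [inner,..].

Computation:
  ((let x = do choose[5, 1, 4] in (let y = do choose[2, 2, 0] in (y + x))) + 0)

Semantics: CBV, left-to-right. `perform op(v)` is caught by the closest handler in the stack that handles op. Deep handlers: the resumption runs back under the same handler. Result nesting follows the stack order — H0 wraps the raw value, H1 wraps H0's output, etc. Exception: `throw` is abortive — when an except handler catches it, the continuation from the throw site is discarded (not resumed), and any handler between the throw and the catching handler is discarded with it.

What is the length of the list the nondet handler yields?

Working:
choose[5, 1, 4] @ H4
  branch[0] choose=5:
    choose[2, 2, 0] @ H4
      branch[0] choose=2:
        H0 returns (7, 5)
        H1 returns (7, 5)
        H2 returns (7, 5)
        H3 returns (7, 5)
        H4 returns [(7, 5)]
      branch[1] choose=2:
        H0 returns (7, 5)
        H1 returns (7, 5)
        H2 returns (7, 5)
        H3 returns (7, 5)
        H4 returns [(7, 5)]
      branch[2] choose=0:
        H0 returns (5, 5)
        H1 returns (5, 5)
        H2 returns (5, 5)
        H3 returns (5, 5)
        H4 returns [(5, 5)]
  branch[1] choose=1:
    choose[2, 2, 0] @ H4
      branch[0] choose=2:
        H0 returns (3, 5)
        H1 returns (3, 5)
        H2 returns (3, 5)
        H3 returns (3, 5)
        H4 returns [(3, 5)]
      branch[1] choose=2:
        H0 returns (3, 5)
        H1 returns (3, 5)
        H2 returns (3, 5)
        H3 returns (3, 5)
        H4 returns [(3, 5)]
      branch[2] choose=0:
        H0 returns (1, 5)
        H1 returns (1, 5)
        H2 returns (1, 5)
        H3 returns (1, 5)
        H4 returns [(1, 5)]
  branch[2] choose=4:
    choose[2, 2, 0] @ H4
      branch[0] choose=2:
        H0 returns (6, 5)
        H1 returns (6, 5)
        H2 returns (6, 5)
        H3 returns (6, 5)
        H4 returns [(6, 5)]
      branch[1] choose=2:
        H0 returns (6, 5)
        H1 returns (6, 5)
        H2 returns (6, 5)
        H3 returns (6, 5)
        H4 returns [(6, 5)]
      branch[2] choose=0:
        H0 returns (4, 5)
        H1 returns (4, 5)
        H2 returns (4, 5)
        H3 returns (4, 5)
        H4 returns [(4, 5)]
= [(7, 5), (7, 5), (5, 5), (3, 5), (3, 5), (1, 5), (6, 5), (6, 5), (4, 5)]

Answer: 9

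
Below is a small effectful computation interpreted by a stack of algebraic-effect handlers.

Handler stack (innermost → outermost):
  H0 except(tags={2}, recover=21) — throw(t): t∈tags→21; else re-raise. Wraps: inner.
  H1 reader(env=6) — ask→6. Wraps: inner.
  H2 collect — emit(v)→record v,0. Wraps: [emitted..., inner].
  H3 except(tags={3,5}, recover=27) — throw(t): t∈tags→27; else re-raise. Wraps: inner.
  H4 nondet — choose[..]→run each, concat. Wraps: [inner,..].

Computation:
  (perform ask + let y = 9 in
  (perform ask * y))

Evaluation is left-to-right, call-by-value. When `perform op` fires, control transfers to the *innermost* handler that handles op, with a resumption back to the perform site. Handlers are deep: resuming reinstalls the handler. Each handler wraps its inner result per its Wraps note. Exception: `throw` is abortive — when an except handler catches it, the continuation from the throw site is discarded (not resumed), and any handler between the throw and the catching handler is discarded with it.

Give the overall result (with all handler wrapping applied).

Answer: [[60]]

Evaluation trace:
ask @ H1 ⇒ 6
ask @ H1 ⇒ 6
H0 returns 60
H1 returns 60
H2 returns [60]
H3 returns [60]
H4 returns [[60]]
= [[60]]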